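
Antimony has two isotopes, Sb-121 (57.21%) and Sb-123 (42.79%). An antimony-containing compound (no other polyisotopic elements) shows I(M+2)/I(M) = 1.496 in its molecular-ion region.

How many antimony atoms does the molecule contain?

2

With n Sb atoms, P(M+2)/P(M) = C(n,1)·p^(n−1)q / p^n = n·q/p = n · 0.4279/0.5721.
n = 1.496 × 0.5721/0.4279 = 2.00 ≈ 2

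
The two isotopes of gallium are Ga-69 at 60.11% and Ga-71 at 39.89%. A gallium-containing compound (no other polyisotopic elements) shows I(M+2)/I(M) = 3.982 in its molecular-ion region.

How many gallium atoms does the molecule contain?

6

With n Ga atoms, P(M+2)/P(M) = C(n,1)·p^(n−1)q / p^n = n·q/p = n · 0.3989/0.6011.
n = 3.982 × 0.6011/0.3989 = 6.00 ≈ 6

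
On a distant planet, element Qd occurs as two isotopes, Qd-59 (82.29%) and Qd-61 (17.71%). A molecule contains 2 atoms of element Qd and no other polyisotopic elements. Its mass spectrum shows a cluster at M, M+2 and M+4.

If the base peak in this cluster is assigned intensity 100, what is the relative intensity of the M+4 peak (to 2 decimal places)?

4.63

Binomial terms of (0.8229 + 0.1771)^2: M 0.6772, M+2 0.2915, M+4 0.0314 → M is the base peak.
P(M) = C(2,0) × 0.8229^2 × 0.1771^0 = 1 × 0.67716441 × 1.0000 = 0.677164 (base)
P(M+4) = C(2,2) × 0.8229^0 × 0.1771^2 = 1 × 1.0000 × 0.03136441 = 0.031364
Relative intensity = 0.031364 / 0.677164 × 100 = 4.63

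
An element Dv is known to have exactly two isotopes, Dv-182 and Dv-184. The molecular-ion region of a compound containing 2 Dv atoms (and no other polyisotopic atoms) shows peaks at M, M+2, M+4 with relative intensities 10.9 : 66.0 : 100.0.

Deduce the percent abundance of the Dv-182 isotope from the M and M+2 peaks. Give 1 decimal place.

If p is the fraction of Dv that is Dv-182, then I(M+2)/I(M) = [C(2,1)·p^1·(1−p)] / p^2 = 2·(1−p)/p = 66.0/10.9 = 6.0550
(1−p)/p = 6.0550/2 = 3.0275  ⇒  p = 1/(1 + 3.0275) = 0.2483
Dv-182: 24.8%, Dv-184: 75.2%.

24.8%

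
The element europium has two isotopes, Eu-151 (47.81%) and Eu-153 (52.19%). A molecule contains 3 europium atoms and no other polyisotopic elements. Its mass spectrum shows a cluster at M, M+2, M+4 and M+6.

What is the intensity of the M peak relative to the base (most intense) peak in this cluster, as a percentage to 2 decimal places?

27.97%

(0.4781 + 0.5219)^3 gives M 0.1093, M+2 0.3579, M+4 0.3907, M+6 0.1422; the largest is M+4.
P(M+4) = C(3,2) × 0.4781^1 × 0.5219^2 = 3 × 0.4781 × 0.27237961 = 0.390674 (base)
P(M) = C(3,0) × 0.4781^3 × 0.5219^0 = 1 × 0.10928391 × 1.0000 = 0.109284
Relative intensity = 0.109284 / 0.390674 × 100 = 27.97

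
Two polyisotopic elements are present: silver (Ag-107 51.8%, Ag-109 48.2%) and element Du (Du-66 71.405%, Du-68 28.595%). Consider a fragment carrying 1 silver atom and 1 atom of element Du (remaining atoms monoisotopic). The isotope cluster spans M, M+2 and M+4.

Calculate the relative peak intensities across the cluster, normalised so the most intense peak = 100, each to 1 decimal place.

Silver pattern (n=1): 0.5180 : 0.4820
Element Du pattern (n=1): 0.71405 : 0.28595
Convolve the two distributions (both contribute in 2-u steps):
  M: 0.5180×0.71405 = 0.369878
  M+2: 0.5180×0.28595 + 0.4820×0.71405 = 0.492294
  M+4: 0.4820×0.28595 = 0.137828
Scale to base peak (0.492294) = 100: 75.1 : 100.0 : 28.0

75.1 : 100.0 : 28.0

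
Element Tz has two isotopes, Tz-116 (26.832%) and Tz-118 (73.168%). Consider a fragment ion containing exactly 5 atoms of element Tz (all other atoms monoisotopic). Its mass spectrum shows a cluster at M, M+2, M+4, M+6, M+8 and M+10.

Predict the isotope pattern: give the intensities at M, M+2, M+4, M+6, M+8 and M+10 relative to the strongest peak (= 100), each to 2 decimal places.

Expanding (0.26832 + 0.73168)^5:
P(M) = 0.26832^5 = 0.001391
P(M+2) = 5 × 0.26832^4 × 0.73168^1 = 0.018963
P(M+4) = 10 × 0.26832^3 × 0.73168^2 = 0.103419
P(M+6) = 10 × 0.26832^2 × 0.73168^3 = 0.282013
P(M+8) = 5 × 0.26832^1 × 0.73168^4 = 0.384510
P(M+10) = 0.73168^5 = 0.209704
The M+8 peak is largest (0.384510); scaling to 100 gives 0.36 : 4.93 : 26.90 : 73.34 : 100.00 : 54.54.

0.36 : 4.93 : 26.90 : 73.34 : 100.00 : 54.54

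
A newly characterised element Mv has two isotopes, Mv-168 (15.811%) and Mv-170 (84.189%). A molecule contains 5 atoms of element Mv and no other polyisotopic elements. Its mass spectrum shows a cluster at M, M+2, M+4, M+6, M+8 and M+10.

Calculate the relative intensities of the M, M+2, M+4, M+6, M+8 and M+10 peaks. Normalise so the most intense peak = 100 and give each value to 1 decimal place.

0.0 : 0.6 : 6.6 : 35.3 : 93.9 : 100.0

Each Mv atom is independently Mv-168 (p = 0.15811) or Mv-170 (q = 0.84189); the cluster is the binomial expansion (p + q)^5.
P(M) = 0.15811^5 = 0.000099
P(M+2) = 5 × 0.15811^4 × 0.84189^1 = 0.002631
P(M+4) = 10 × 0.15811^3 × 0.84189^2 = 0.028015
P(M+6) = 10 × 0.15811^2 × 0.84189^3 = 0.149171
P(M+8) = 5 × 0.15811^1 × 0.84189^4 = 0.397147
P(M+10) = 0.84189^5 = 0.422938
The M+10 peak is largest (0.422938); scaling to 100 gives 0.0 : 0.6 : 6.6 : 35.3 : 93.9 : 100.0.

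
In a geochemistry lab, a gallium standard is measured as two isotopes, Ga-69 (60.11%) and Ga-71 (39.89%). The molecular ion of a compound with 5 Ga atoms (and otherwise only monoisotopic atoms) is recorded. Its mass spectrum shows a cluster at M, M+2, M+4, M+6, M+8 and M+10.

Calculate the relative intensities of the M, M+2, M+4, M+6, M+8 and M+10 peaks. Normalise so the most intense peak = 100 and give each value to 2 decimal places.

22.71 : 75.34 : 100.00 : 66.36 : 22.02 : 2.92

The 5 Ga atoms are independent, so intensities follow the terms of (0.6011 + 0.3989)^5.
P(M) = 0.6011^5 = 0.078475
P(M+2) = 5 × 0.6011^4 × 0.3989^1 = 0.260388
P(M+4) = 10 × 0.6011^3 × 0.3989^2 = 0.345596
P(M+6) = 10 × 0.6011^2 × 0.3989^3 = 0.229343
P(M+8) = 5 × 0.6011^1 × 0.3989^4 = 0.076098
P(M+10) = 0.3989^5 = 0.010100
The M+4 peak is largest (0.345596); scaling to 100 gives 22.71 : 75.34 : 100.00 : 66.36 : 22.02 : 2.92.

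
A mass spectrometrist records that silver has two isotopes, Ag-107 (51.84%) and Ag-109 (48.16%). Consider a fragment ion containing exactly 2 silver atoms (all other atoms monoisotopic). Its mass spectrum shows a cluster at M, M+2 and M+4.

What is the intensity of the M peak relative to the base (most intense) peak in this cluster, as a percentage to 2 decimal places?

53.82%

(0.5184 + 0.4816)^2 gives M 0.2687, M+2 0.4993, M+4 0.2319; the largest is M+2.
P(M+2) = C(2,1) × 0.5184^1 × 0.4816^1 = 2 × 0.5184 × 0.4816 = 0.499323 (base)
P(M) = C(2,0) × 0.5184^2 × 0.4816^0 = 1 × 0.26873856 × 1.0000 = 0.268739
Relative intensity = 0.268739 / 0.499323 × 100 = 53.82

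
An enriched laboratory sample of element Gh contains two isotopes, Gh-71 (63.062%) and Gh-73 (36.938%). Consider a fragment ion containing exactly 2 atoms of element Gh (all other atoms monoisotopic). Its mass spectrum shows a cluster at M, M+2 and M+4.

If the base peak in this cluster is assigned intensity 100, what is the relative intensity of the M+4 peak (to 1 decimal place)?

29.3

Term probabilities: M 0.3977, M+2 0.4659, M+4 0.1364. Base peak = M+2.
P(M+2) = C(2,1) × 0.63062^1 × 0.36938^1 = 2 × 0.63062 × 0.36938 = 0.465877 (base)
P(M+4) = C(2,2) × 0.63062^0 × 0.36938^2 = 1 × 1.0000 × 0.13644158 = 0.136442
Relative intensity = 0.136442 / 0.465877 × 100 = 29.3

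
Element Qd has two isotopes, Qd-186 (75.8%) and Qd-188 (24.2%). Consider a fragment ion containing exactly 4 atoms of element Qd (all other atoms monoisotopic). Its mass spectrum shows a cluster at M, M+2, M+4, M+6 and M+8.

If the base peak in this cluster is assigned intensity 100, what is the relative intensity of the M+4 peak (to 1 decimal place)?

47.9

Binomial terms of (0.758 + 0.242)^4: M 0.3301, M+2 0.4216, M+4 0.2019, M+6 0.0430, M+8 0.0034 → M+2 is the base peak.
P(M+2) = C(4,1) × 0.758^3 × 0.242^1 = 4 × 0.43551951 × 0.2420 = 0.421583 (base)
P(M+4) = C(4,2) × 0.758^2 × 0.242^2 = 6 × 0.574564 × 0.058564 = 0.201893
Relative intensity = 0.201893 / 0.421583 × 100 = 47.9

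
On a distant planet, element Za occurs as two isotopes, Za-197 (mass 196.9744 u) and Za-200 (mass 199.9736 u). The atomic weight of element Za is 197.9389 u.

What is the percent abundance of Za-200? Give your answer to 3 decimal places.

Writing the weighted mean with unknown fraction x of Za-197:
196.9744·x + 199.9736·(1 − x) = 197.9389
(196.9744 − 199.9736)·x = 197.9389 − 199.9736
x = -2.0347 / -2.9992 = 0.67841 → 67.841% Za-197, 32.159% Za-200.

32.159%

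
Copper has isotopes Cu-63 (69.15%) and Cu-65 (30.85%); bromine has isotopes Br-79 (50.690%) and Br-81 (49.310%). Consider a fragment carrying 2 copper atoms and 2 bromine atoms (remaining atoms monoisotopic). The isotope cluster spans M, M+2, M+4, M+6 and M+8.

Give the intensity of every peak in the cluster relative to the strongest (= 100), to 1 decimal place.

34.7 : 98.5 : 100.0 : 42.7 : 6.5

Copper pattern (n=2): 0.47817225 : 0.4266555 : 0.09517225
Bromine pattern (n=2): 0.25694761 : 0.49990478 : 0.24314761
Convolve the two distributions (both contribute in 2-u steps):
  M: 0.47817225×0.25694761 = 0.122865
  M+2: 0.47817225×0.49990478 + 0.4266555×0.25694761 = 0.348669
  M+4: 0.47817225×0.24314761 + 0.4266555×0.49990478 + 0.09517225×0.25694761 = 0.354008
  M+6: 0.4266555×0.24314761 + 0.09517225×0.49990478 = 0.151317
  M+8: 0.09517225×0.24314761 = 0.023141
Scale to base peak (0.354008) = 100: 34.7 : 98.5 : 100.0 : 42.7 : 6.5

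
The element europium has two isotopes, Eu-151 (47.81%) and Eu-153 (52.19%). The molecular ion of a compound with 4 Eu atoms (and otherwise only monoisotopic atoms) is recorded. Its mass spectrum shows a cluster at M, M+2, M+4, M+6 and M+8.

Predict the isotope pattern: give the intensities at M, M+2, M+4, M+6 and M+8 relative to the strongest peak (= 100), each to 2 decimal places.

13.99 : 61.07 : 100.00 : 72.77 : 19.86

Each Eu atom is independently Eu-151 (p = 0.4781) or Eu-153 (q = 0.5219); the cluster is the binomial expansion (p + q)^4.
P(M) = 0.4781^4 = 0.052249
P(M+2) = 4 × 0.4781^3 × 0.5219^1 = 0.228141
P(M+4) = 6 × 0.4781^2 × 0.5219^2 = 0.373563
P(M+6) = 4 × 0.4781^1 × 0.5219^3 = 0.271857
P(M+8) = 0.5219^4 = 0.074191
The M+4 peak is largest (0.373563); scaling to 100 gives 13.99 : 61.07 : 100.00 : 72.77 : 19.86.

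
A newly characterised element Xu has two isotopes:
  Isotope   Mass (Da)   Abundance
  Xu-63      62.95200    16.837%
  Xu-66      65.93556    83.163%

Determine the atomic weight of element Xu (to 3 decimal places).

65.433 Da

Weight each isotope mass by its fractional abundance: 0.16837 × 62.95200 + 0.83163 × 65.93556
= 10.599228 + 54.833990 = 65.433218 Da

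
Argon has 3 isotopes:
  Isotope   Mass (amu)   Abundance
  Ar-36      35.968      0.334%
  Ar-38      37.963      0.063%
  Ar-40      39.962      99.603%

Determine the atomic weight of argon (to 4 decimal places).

The abundance-weighted mean is 0.00334 × 35.968 + 0.00063 × 37.963 + 0.99603 × 39.962
= 0.12013 + 0.02392 + 39.80335 = 39.94740 amu

39.9474 amu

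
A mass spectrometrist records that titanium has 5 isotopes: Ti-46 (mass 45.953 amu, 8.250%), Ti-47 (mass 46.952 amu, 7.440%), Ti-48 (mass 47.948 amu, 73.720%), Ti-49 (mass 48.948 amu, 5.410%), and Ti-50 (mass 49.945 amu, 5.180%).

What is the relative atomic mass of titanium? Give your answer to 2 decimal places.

47.87 amu

Ar = Σ fᵢ·mᵢ = 0.08250 × 45.953 + 0.07440 × 46.952 + 0.73720 × 47.948 + 0.05410 × 48.948 + 0.05180 × 49.945
= 3.7911 + 3.4932 + 35.3473 + 2.6481 + 2.5872 = 47.8669 amu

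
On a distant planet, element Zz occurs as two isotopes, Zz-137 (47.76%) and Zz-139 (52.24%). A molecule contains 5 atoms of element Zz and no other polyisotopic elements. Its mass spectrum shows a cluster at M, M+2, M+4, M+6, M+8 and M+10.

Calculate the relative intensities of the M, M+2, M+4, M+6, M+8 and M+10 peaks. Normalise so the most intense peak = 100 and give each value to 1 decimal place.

7.6 : 41.8 : 91.4 : 100.0 : 54.7 : 12.0

Expanding (0.4776 + 0.5224)^5:
P(M) = 0.4776^5 = 0.024850
P(M+2) = 5 × 0.4776^4 × 0.5224^1 = 0.135903
P(M+4) = 10 × 0.4776^3 × 0.5224^2 = 0.297303
P(M+6) = 10 × 0.4776^2 × 0.5224^3 = 0.325191
P(M+8) = 5 × 0.4776^1 × 0.5224^4 = 0.177847
P(M+10) = 0.5224^5 = 0.038906
The M+6 peak is largest (0.325191); scaling to 100 gives 7.6 : 41.8 : 91.4 : 100.0 : 54.7 : 12.0.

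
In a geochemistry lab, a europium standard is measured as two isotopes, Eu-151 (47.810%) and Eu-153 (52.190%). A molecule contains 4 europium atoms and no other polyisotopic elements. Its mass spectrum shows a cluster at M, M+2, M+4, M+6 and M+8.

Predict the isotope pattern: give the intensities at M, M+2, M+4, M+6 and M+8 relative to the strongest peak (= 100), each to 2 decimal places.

Expanding (0.47810 + 0.52190)^4:
P(M) = 0.47810^4 = 0.052249
P(M+2) = 4 × 0.47810^3 × 0.52190^1 = 0.228141
P(M+4) = 6 × 0.47810^2 × 0.52190^2 = 0.373563
P(M+6) = 4 × 0.47810^1 × 0.52190^3 = 0.271857
P(M+8) = 0.52190^4 = 0.074191
The M+4 peak is largest (0.373563); scaling to 100 gives 13.99 : 61.07 : 100.00 : 72.77 : 19.86.

13.99 : 61.07 : 100.00 : 72.77 : 19.86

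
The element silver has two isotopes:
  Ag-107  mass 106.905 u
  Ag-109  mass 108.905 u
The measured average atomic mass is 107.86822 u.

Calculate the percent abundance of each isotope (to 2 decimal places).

Writing the weighted mean with unknown fraction x of Ag-107:
106.905·x + 108.905·(1 − x) = 107.86822
(106.905 − 108.905)·x = 107.86822 − 108.905
x = -1.03678 / -2.000 = 0.51839 → 51.84% Ag-107, 48.16% Ag-109.

Ag-107: 51.84%, Ag-109: 48.16%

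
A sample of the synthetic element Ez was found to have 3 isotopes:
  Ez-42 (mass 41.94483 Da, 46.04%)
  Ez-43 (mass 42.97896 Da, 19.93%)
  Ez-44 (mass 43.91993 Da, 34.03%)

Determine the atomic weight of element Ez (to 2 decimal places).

The abundance-weighted mean is 0.4604 × 41.94483 + 0.1993 × 42.97896 + 0.3403 × 43.91993
= 19.311400 + 8.565707 + 14.945952 = 42.823059 Da

42.82 Da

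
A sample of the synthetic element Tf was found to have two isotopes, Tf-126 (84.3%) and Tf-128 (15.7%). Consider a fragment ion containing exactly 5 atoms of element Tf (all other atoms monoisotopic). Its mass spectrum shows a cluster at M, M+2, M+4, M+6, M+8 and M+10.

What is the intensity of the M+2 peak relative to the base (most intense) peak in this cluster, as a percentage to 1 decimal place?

93.1%

(0.843 + 0.157)^5 gives M 0.4257, M+2 0.3964, M+4 0.1477, M+6 0.0275, M+8 0.0026, M+10 0.0001; the largest is M.
P(M) = C(5,0) × 0.843^5 × 0.157^0 = 1 × 0.42573355 × 1.0000 = 0.425734 (base)
P(M+2) = C(5,1) × 0.843^4 × 0.157^1 = 5 × 0.505022 × 0.1570 = 0.396442
Relative intensity = 0.396442 / 0.425734 × 100 = 93.1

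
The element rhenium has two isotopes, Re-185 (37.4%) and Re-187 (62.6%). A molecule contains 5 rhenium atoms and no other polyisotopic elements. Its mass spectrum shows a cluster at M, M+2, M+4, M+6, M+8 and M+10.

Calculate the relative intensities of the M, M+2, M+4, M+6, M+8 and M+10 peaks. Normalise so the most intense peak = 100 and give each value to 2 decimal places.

Each Re atom is independently Re-185 (p = 0.374) or Re-187 (q = 0.626); the cluster is the binomial expansion (p + q)^5.
P(M) = 0.374^5 = 0.007317
P(M+2) = 5 × 0.374^4 × 0.626^1 = 0.061239
P(M+4) = 10 × 0.374^3 × 0.626^2 = 0.205005
P(M+6) = 10 × 0.374^2 × 0.626^3 = 0.343136
P(M+8) = 5 × 0.374^1 × 0.626^4 = 0.287170
P(M+10) = 0.626^5 = 0.096133
The M+6 peak is largest (0.343136); scaling to 100 gives 2.13 : 17.85 : 59.74 : 100.00 : 83.69 : 28.02.

2.13 : 17.85 : 59.74 : 100.00 : 83.69 : 28.02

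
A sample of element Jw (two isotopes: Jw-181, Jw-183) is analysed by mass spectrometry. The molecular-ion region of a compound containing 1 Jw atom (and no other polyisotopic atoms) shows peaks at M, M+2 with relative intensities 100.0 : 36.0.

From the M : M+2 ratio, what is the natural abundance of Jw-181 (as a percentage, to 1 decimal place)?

Let p = fractional abundance of Jw-181. I(M+2)/I(M) = [C(1,1)·p^0·(1−p)] / p^1 = 1·(1−p)/p = 36.0/100.0 = 0.3600
(1−p)/p = 0.3600/1 = 0.3600  ⇒  p = 1/(1 + 0.3600) = 0.7353
Jw-181: 73.5%, Jw-183: 26.5%.

73.5%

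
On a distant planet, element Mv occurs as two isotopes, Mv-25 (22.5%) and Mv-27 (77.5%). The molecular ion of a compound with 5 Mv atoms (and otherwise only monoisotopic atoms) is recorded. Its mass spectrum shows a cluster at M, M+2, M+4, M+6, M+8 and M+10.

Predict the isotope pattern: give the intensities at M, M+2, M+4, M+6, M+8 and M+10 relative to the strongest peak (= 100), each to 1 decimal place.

Expanding (0.225 + 0.775)^5:
P(M) = 0.225^5 = 0.000577
P(M+2) = 5 × 0.225^4 × 0.775^1 = 0.009931
P(M+4) = 10 × 0.225^3 × 0.775^2 = 0.068415
P(M+6) = 10 × 0.225^2 × 0.775^3 = 0.235651
P(M+8) = 5 × 0.225^1 × 0.775^4 = 0.405844
P(M+10) = 0.775^5 = 0.279582
The M+8 peak is largest (0.405844); scaling to 100 gives 0.1 : 2.4 : 16.9 : 58.1 : 100.0 : 68.9.

0.1 : 2.4 : 16.9 : 58.1 : 100.0 : 68.9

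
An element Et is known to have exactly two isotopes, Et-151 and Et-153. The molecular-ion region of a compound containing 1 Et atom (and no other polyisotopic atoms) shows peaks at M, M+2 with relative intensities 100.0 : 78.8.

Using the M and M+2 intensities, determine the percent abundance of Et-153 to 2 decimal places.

Let p = fractional abundance of Et-151. I(M+2)/I(M) = [C(1,1)·p^0·(1−p)] / p^1 = 1·(1−p)/p = 78.8/100.0 = 0.7880
(1−p)/p = 0.7880/1 = 0.7880  ⇒  p = 1/(1 + 0.7880) = 0.5593
Et-151: 55.93%, Et-153: 44.07%.

44.07%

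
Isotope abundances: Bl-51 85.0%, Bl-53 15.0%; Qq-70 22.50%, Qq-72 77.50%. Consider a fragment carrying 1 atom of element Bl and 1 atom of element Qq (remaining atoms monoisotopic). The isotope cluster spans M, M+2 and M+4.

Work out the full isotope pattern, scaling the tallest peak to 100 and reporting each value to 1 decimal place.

Element Bl pattern (n=1): 0.8500 : 0.1500
Element Qq pattern (n=1): 0.2250 : 0.7750
Convolve the two distributions (both contribute in 2-u steps):
  M: 0.8500×0.2250 = 0.191250
  M+2: 0.8500×0.7750 + 0.1500×0.2250 = 0.692500
  M+4: 0.1500×0.7750 = 0.116250
Scale to base peak (0.692500) = 100: 27.6 : 100.0 : 16.8

27.6 : 100.0 : 16.8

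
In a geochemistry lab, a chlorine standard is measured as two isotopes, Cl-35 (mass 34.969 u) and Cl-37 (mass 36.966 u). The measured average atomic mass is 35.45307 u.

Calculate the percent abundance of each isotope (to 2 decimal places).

Cl-35: 75.76%, Cl-37: 24.24%

Writing the weighted mean with unknown fraction x of Cl-35:
34.969·x + 36.966·(1 − x) = 35.45307
(34.969 − 36.966)·x = 35.45307 − 36.966
x = -1.51293 / -1.997 = 0.75760 → 75.76% Cl-35, 24.24% Cl-37.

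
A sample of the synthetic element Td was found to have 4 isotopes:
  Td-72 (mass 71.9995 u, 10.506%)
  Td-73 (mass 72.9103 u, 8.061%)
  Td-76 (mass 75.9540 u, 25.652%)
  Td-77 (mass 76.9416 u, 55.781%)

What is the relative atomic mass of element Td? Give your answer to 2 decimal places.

Weight each isotope mass by its fractional abundance: 0.10506 × 71.9995 + 0.08061 × 72.9103 + 0.25652 × 75.9540 + 0.55781 × 76.9416
= 7.56427 + 5.87730 + 19.48372 + 42.91879 = 75.84408 u

75.84 u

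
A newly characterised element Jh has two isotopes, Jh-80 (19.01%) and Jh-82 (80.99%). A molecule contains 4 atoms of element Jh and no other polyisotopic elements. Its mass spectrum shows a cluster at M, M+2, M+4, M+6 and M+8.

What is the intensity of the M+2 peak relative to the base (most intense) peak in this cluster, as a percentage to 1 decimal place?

Term probabilities: M 0.0013, M+2 0.0223, M+4 0.1422, M+6 0.4040, M+8 0.4303. Base peak = M+8.
P(M+8) = C(4,4) × 0.1901^0 × 0.8099^4 = 1 × 1.0000 × 0.43025467 = 0.430255 (base)
P(M+2) = C(4,1) × 0.1901^3 × 0.8099^1 = 4 × 0.00686984 × 0.8099 = 0.022256
Relative intensity = 0.022256 / 0.430255 × 100 = 5.2

5.2%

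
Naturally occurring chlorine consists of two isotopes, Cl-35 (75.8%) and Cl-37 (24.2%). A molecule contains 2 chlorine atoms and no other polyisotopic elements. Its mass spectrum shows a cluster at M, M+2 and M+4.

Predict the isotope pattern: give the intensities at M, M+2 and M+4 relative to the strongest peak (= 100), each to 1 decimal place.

Expanding (0.758 + 0.242)^2:
P(M) = 0.758^2 = 0.574564
P(M+2) = 2 × 0.758^1 × 0.242^1 = 0.366872
P(M+4) = 0.242^2 = 0.058564
The M peak is largest (0.574564); scaling to 100 gives 100.0 : 63.9 : 10.2.

100.0 : 63.9 : 10.2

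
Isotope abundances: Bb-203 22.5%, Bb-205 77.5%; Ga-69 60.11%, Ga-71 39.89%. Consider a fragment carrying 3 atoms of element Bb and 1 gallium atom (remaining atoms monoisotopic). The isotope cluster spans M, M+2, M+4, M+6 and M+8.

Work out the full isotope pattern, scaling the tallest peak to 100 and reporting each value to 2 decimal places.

Element Bb pattern (n=3): 0.01139063 : 0.11770313 : 0.40542188 : 0.46548438
Gallium pattern (n=1): 0.6011 : 0.3989
Convolve the two distributions (both contribute in 2-u steps):
  M: 0.01139063×0.6011 = 0.006847
  M+2: 0.01139063×0.3989 + 0.11770313×0.6011 = 0.075295
  M+4: 0.11770313×0.3989 + 0.40542188×0.6011 = 0.290651
  M+6: 0.40542188×0.3989 + 0.46548438×0.6011 = 0.441525
  M+8: 0.46548438×0.3989 = 0.185682
Scale to base peak (0.441525) = 100: 1.55 : 17.05 : 65.83 : 100.00 : 42.05

1.55 : 17.05 : 65.83 : 100.00 : 42.05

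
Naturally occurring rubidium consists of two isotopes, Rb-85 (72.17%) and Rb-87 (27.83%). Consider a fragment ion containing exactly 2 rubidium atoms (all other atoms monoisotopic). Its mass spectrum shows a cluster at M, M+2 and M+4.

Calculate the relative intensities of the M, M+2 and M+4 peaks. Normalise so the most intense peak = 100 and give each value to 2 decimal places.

Each Rb atom is independently Rb-85 (p = 0.7217) or Rb-87 (q = 0.2783); the cluster is the binomial expansion (p + q)^2.
P(M) = 0.7217^2 = 0.520851
P(M+2) = 2 × 0.7217^1 × 0.2783^1 = 0.401698
P(M+4) = 0.2783^2 = 0.077451
The M peak is largest (0.520851); scaling to 100 gives 100.00 : 77.12 : 14.87.

100.00 : 77.12 : 14.87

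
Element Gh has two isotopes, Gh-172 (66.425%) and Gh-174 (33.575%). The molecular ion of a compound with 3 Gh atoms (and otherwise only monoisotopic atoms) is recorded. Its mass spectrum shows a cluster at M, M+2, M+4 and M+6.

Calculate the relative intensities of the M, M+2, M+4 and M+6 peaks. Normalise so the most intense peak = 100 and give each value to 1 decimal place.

65.9 : 100.0 : 50.5 : 8.5

Expanding (0.66425 + 0.33575)^3:
P(M) = 0.66425^3 = 0.293086
P(M+2) = 3 × 0.66425^2 × 0.33575^1 = 0.444427
P(M+4) = 3 × 0.66425^1 × 0.33575^2 = 0.224639
P(M+6) = 0.33575^3 = 0.037848
The M+2 peak is largest (0.444427); scaling to 100 gives 65.9 : 100.0 : 50.5 : 8.5.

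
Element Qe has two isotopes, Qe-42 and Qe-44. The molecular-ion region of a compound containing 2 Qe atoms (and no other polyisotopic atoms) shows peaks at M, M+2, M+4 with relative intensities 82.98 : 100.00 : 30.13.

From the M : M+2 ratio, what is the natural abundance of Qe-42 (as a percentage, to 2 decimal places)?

62.40%

Let p = fractional abundance of Qe-42. I(M+2)/I(M) = [C(2,1)·p^1·(1−p)] / p^2 = 2·(1−p)/p = 100.00/82.98 = 1.2051
(1−p)/p = 1.2051/2 = 0.6026  ⇒  p = 1/(1 + 0.6026) = 0.6240
Qe-42: 62.40%, Qe-44: 37.60%.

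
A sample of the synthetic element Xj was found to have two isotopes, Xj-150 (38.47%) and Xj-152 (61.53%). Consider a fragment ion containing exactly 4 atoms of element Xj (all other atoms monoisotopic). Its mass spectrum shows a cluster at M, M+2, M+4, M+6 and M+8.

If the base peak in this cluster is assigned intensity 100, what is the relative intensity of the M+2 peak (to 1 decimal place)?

39.1

Binomial terms of (0.3847 + 0.6153)^4: M 0.0219, M+2 0.1401, M+4 0.3362, M+6 0.3585, M+8 0.1433 → M+6 is the base peak.
P(M+6) = C(4,3) × 0.3847^1 × 0.6153^3 = 4 × 0.3847 × 0.23294894 = 0.358462 (base)
P(M+2) = C(4,1) × 0.3847^3 × 0.6153^1 = 4 × 0.05693333 × 0.6153 = 0.140124
Relative intensity = 0.140124 / 0.358462 × 100 = 39.1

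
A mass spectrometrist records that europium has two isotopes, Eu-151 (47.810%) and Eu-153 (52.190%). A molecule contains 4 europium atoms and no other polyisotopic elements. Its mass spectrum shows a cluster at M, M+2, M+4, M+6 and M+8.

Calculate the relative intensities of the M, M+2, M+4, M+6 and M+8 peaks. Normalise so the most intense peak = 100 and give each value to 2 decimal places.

Each Eu atom is independently Eu-151 (p = 0.47810) or Eu-153 (q = 0.52190); the cluster is the binomial expansion (p + q)^4.
P(M) = 0.47810^4 = 0.052249
P(M+2) = 4 × 0.47810^3 × 0.52190^1 = 0.228141
P(M+4) = 6 × 0.47810^2 × 0.52190^2 = 0.373563
P(M+6) = 4 × 0.47810^1 × 0.52190^3 = 0.271857
P(M+8) = 0.52190^4 = 0.074191
The M+4 peak is largest (0.373563); scaling to 100 gives 13.99 : 61.07 : 100.00 : 72.77 : 19.86.

13.99 : 61.07 : 100.00 : 72.77 : 19.86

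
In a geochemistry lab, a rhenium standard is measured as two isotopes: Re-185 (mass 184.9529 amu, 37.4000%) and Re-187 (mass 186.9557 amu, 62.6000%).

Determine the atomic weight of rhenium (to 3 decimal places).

186.207 amu

Ar = Σ fᵢ·mᵢ = 0.374000 × 184.9529 + 0.626000 × 186.9557
= 69.17238 + 117.03427 = 186.20665 amu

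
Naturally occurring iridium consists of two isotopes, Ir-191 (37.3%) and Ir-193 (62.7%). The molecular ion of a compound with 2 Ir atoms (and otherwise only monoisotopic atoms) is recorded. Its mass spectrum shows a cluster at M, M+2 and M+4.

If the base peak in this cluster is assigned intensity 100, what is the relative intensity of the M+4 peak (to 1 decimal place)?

84.0

Term probabilities: M 0.1391, M+2 0.4677, M+4 0.3931. Base peak = M+2.
P(M+2) = C(2,1) × 0.373^1 × 0.627^1 = 2 × 0.3730 × 0.6270 = 0.467742 (base)
P(M+4) = C(2,2) × 0.373^0 × 0.627^2 = 1 × 1.0000 × 0.393129 = 0.393129
Relative intensity = 0.393129 / 0.467742 × 100 = 84.0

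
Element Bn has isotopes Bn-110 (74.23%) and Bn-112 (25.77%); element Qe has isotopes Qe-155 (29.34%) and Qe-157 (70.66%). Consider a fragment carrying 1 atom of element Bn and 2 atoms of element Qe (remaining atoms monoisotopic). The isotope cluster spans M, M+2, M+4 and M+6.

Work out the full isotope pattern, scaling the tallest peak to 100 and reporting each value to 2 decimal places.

13.38 : 69.11 : 100.00 : 26.95

Element Bn pattern (n=1): 0.7423 : 0.2577
Element Qe pattern (n=2): 0.08608356 : 0.41463288 : 0.49928356
Convolve the two distributions (both contribute in 2-u steps):
  M: 0.7423×0.08608356 = 0.063900
  M+2: 0.7423×0.41463288 + 0.2577×0.08608356 = 0.329966
  M+4: 0.7423×0.49928356 + 0.2577×0.41463288 = 0.477469
  M+6: 0.2577×0.49928356 = 0.128665
Scale to base peak (0.477469) = 100: 13.38 : 69.11 : 100.00 : 26.95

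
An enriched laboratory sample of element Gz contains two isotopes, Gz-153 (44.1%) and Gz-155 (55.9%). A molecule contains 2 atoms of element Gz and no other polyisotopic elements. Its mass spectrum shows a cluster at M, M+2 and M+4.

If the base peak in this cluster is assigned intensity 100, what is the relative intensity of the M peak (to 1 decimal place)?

39.4

Term probabilities: M 0.1945, M+2 0.4930, M+4 0.3125. Base peak = M+2.
P(M+2) = C(2,1) × 0.441^1 × 0.559^1 = 2 × 0.4410 × 0.5590 = 0.493038 (base)
P(M) = C(2,0) × 0.441^2 × 0.559^0 = 1 × 0.194481 × 1.0000 = 0.194481
Relative intensity = 0.194481 / 0.493038 × 100 = 39.4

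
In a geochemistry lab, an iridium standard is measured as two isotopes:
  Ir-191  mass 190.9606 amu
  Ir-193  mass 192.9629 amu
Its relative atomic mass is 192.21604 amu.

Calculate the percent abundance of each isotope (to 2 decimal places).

Ir-191: 37.30%, Ir-193: 62.70%

With x = fraction of Ir-191 (so Ir-193 is 1 − x):
190.9606·x + 192.9629·(1 − x) = 192.21604
(190.9606 − 192.9629)·x = 192.21604 − 192.9629
x = -0.74686 / -2.0023 = 0.37300 → 37.30% Ir-191, 62.70% Ir-193.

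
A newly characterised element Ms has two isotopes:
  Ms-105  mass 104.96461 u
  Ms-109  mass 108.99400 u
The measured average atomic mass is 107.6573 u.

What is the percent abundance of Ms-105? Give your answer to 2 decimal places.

33.17%

Writing the weighted mean with unknown fraction x of Ms-105:
104.96461·x + 108.99400·(1 − x) = 107.6573
(104.96461 − 108.99400)·x = 107.6573 − 108.99400
x = -1.33670 / -4.02939 = 0.33174 → 33.17% Ms-105, 66.83% Ms-109.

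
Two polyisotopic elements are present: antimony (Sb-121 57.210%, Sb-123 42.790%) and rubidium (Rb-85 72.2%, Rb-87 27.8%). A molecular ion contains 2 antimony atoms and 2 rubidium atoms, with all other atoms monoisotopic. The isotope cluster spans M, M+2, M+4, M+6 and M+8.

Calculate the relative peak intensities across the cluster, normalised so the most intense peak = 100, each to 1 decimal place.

44.1 : 100.0 : 82.1 : 28.8 : 3.7

Antimony pattern (n=2): 0.32729841 : 0.48960318 : 0.18309841
Rubidium pattern (n=2): 0.521284 : 0.401432 : 0.077284
Convolve the two distributions (both contribute in 2-u steps):
  M: 0.32729841×0.521284 = 0.170615
  M+2: 0.32729841×0.401432 + 0.48960318×0.521284 = 0.386610
  M+4: 0.32729841×0.077284 + 0.48960318×0.401432 + 0.18309841×0.521284 = 0.317284
  M+6: 0.48960318×0.077284 + 0.18309841×0.401432 = 0.111340
  M+8: 0.18309841×0.077284 = 0.014151
Scale to base peak (0.386610) = 100: 44.1 : 100.0 : 82.1 : 28.8 : 3.7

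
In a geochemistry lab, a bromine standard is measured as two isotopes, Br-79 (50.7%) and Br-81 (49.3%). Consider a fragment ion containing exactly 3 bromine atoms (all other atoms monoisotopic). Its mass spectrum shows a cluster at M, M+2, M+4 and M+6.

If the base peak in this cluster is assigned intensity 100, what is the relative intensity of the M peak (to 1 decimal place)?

Term probabilities: M 0.1303, M+2 0.3802, M+4 0.3697, M+6 0.1198. Base peak = M+2.
P(M+2) = C(3,1) × 0.507^2 × 0.493^1 = 3 × 0.257049 × 0.4930 = 0.380175 (base)
P(M) = C(3,0) × 0.507^3 × 0.493^0 = 1 × 0.13032384 × 1.0000 = 0.130324
Relative intensity = 0.130324 / 0.380175 × 100 = 34.3

34.3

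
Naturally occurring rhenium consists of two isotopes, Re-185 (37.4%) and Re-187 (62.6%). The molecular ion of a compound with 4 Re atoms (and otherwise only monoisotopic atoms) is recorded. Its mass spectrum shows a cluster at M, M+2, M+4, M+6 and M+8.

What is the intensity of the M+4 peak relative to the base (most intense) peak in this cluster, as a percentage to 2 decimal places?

89.62%

Term probabilities: M 0.0196, M+2 0.1310, M+4 0.3289, M+6 0.3670, M+8 0.1536. Base peak = M+6.
P(M+6) = C(4,3) × 0.374^1 × 0.626^3 = 4 × 0.3740 × 0.24531438 = 0.366990 (base)
P(M+4) = C(4,2) × 0.374^2 × 0.626^2 = 6 × 0.139876 × 0.391876 = 0.328884
Relative intensity = 0.328884 / 0.366990 × 100 = 89.62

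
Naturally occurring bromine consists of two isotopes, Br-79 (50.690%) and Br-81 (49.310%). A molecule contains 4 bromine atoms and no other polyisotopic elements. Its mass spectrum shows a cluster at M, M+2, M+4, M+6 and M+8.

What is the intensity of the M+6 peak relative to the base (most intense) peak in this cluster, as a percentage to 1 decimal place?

Term probabilities: M 0.0660, M+2 0.2569, M+4 0.3749, M+6 0.2431, M+8 0.0591. Base peak = M+4.
P(M+4) = C(4,2) × 0.50690^2 × 0.49310^2 = 6 × 0.25694761 × 0.24314761 = 0.374857 (base)
P(M+6) = C(4,3) × 0.50690^1 × 0.49310^3 = 4 × 0.5069 × 0.11989609 = 0.243101
Relative intensity = 0.243101 / 0.374857 × 100 = 64.9

64.9%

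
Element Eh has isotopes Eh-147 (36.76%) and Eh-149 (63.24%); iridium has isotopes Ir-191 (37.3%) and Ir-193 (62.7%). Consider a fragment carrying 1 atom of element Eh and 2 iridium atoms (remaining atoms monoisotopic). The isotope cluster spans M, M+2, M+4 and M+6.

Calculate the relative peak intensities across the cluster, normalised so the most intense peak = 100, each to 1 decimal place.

11.6 : 59.0 : 100.0 : 56.5

Element Eh pattern (n=1): 0.3676 : 0.6324
Iridium pattern (n=2): 0.139129 : 0.467742 : 0.393129
Convolve the two distributions (both contribute in 2-u steps):
  M: 0.3676×0.139129 = 0.051144
  M+2: 0.3676×0.467742 + 0.6324×0.139129 = 0.259927
  M+4: 0.3676×0.393129 + 0.6324×0.467742 = 0.440314
  M+6: 0.6324×0.393129 = 0.248615
Scale to base peak (0.440314) = 100: 11.6 : 59.0 : 100.0 : 56.5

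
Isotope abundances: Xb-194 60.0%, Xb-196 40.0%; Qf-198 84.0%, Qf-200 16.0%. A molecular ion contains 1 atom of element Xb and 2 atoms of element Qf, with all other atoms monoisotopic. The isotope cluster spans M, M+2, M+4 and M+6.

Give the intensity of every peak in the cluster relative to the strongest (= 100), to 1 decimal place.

95.5 : 100.0 : 27.7 : 2.3

Element Xb pattern (n=1): 0.6000 : 0.4000
Element Qf pattern (n=2): 0.7056 : 0.2688 : 0.0256
Convolve the two distributions (both contribute in 2-u steps):
  M: 0.6000×0.7056 = 0.423360
  M+2: 0.6000×0.2688 + 0.4000×0.7056 = 0.443520
  M+4: 0.6000×0.0256 + 0.4000×0.2688 = 0.122880
  M+6: 0.4000×0.0256 = 0.010240
Scale to base peak (0.443520) = 100: 95.5 : 100.0 : 27.7 : 2.3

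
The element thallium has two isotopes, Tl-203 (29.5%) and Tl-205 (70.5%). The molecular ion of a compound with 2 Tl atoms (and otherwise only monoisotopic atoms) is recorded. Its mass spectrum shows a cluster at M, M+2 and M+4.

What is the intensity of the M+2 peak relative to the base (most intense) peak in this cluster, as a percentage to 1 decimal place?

83.7%

Term probabilities: M 0.0870, M+2 0.4160, M+4 0.4970. Base peak = M+4.
P(M+4) = C(2,2) × 0.295^0 × 0.705^2 = 1 × 1.0000 × 0.497025 = 0.497025 (base)
P(M+2) = C(2,1) × 0.295^1 × 0.705^1 = 2 × 0.2950 × 0.7050 = 0.415950
Relative intensity = 0.415950 / 0.497025 × 100 = 83.7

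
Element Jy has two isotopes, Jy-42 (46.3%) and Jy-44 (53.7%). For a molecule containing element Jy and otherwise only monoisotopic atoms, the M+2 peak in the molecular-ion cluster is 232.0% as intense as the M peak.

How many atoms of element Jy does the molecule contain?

For n independent Jy atoms, I(M+2)/I(M) = n · (abundance Jy-44) / (abundance Jy-42) = n · 0.537/0.463.
n = 2.320 × 0.463/0.537 = 2.00 ≈ 2

2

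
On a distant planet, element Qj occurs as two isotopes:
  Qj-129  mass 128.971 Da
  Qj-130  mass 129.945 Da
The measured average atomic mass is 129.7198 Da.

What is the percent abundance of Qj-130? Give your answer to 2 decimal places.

Let x be the fractional abundance of Qj-129; then Qj-130 has abundance 1 − x.
128.971·x + 129.945·(1 − x) = 129.7198
(128.971 − 129.945)·x = 129.7198 − 129.945
x = -0.2252 / -0.974 = 0.23121 → 23.12% Qj-129, 76.88% Qj-130.

76.88%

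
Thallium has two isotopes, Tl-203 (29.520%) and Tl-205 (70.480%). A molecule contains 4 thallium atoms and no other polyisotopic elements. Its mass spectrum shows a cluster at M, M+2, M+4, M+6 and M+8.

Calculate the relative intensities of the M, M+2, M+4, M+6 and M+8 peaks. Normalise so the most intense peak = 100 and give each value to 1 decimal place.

1.8 : 17.5 : 62.8 : 100.0 : 59.7

The 4 Tl atoms are independent, so intensities follow the terms of (0.29520 + 0.70480)^4.
P(M) = 0.29520^4 = 0.007594
P(M+2) = 4 × 0.29520^3 × 0.70480^1 = 0.072523
P(M+4) = 6 × 0.29520^2 × 0.70480^2 = 0.259726
P(M+6) = 4 × 0.29520^1 × 0.70480^3 = 0.413403
P(M+8) = 0.70480^4 = 0.246754
The M+6 peak is largest (0.413403); scaling to 100 gives 1.8 : 17.5 : 62.8 : 100.0 : 59.7.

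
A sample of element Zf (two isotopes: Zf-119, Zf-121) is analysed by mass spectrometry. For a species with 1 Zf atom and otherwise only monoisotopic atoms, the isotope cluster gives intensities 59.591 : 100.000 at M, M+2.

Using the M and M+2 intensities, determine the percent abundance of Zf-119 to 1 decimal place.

37.3%

Let p = fractional abundance of Zf-119. I(M+2)/I(M) = [C(1,1)·p^0·(1−p)] / p^1 = 1·(1−p)/p = 100.000/59.591 = 1.6781
(1−p)/p = 1.6781/1 = 1.6781  ⇒  p = 1/(1 + 1.6781) = 0.3734
Zf-119: 37.3%, Zf-121: 62.7%.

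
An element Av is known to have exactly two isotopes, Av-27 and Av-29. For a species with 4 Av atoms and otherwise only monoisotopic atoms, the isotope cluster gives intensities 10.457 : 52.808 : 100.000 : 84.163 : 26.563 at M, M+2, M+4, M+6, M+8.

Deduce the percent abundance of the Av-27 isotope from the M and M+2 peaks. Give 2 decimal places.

44.20%

Write p for the Av-27 fraction. I(M+2)/I(M) = [C(4,1)·p^3·(1−p)] / p^4 = 4·(1−p)/p = 52.808/10.457 = 5.0500
(1−p)/p = 5.0500/4 = 1.2625  ⇒  p = 1/(1 + 1.2625) = 0.4420
Av-27: 44.20%, Av-29: 55.80%.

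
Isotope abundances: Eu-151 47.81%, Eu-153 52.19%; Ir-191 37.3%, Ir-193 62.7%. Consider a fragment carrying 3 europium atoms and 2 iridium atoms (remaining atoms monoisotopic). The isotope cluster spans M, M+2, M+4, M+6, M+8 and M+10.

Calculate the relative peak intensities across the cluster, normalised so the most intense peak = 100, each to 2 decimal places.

Europium pattern (n=3): 0.10928391 : 0.3578871 : 0.39067407 : 0.14215492
Iridium pattern (n=2): 0.139129 : 0.467742 : 0.393129
Convolve the two distributions (both contribute in 2-u steps):
  M: 0.10928391×0.139129 = 0.015205
  M+2: 0.10928391×0.467742 + 0.3578871×0.139129 = 0.100909
  M+4: 0.10928391×0.393129 + 0.3578871×0.467742 + 0.39067407×0.139129 = 0.264716
  M+6: 0.3578871×0.393129 + 0.39067407×0.467742 + 0.14215492×0.139129 = 0.343208
  M+8: 0.39067407×0.393129 + 0.14215492×0.467742 = 0.220077
  M+10: 0.14215492×0.393129 = 0.055885
Scale to base peak (0.343208) = 100: 4.43 : 29.40 : 77.13 : 100.00 : 64.12 : 16.28

4.43 : 29.40 : 77.13 : 100.00 : 64.12 : 16.28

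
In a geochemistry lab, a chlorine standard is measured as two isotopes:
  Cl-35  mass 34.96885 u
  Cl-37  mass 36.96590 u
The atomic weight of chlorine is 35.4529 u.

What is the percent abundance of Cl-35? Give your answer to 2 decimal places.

Writing the weighted mean with unknown fraction x of Cl-35:
34.96885·x + 36.96590·(1 − x) = 35.4529
(34.96885 − 36.96590)·x = 35.4529 − 36.96590
x = -1.51300 / -1.99705 = 0.75762 → 75.76% Cl-35, 24.24% Cl-37.

75.76%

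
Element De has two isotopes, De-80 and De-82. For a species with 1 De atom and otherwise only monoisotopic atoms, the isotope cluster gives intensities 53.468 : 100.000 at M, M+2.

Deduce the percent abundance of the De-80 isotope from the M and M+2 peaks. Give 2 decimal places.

If p is the fraction of De that is De-80, then I(M+2)/I(M) = [C(1,1)·p^0·(1−p)] / p^1 = 1·(1−p)/p = 100.000/53.468 = 1.8703
(1−p)/p = 1.8703/1 = 1.8703  ⇒  p = 1/(1 + 1.8703) = 0.3484
De-80: 34.84%, De-82: 65.16%.

34.84%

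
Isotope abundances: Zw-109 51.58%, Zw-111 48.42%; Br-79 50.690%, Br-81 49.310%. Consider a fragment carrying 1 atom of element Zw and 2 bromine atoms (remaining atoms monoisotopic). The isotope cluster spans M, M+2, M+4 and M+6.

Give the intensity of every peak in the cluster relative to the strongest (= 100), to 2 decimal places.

34.67 : 100.00 : 96.13 : 30.80

Element Zw pattern (n=1): 0.5158 : 0.4842
Bromine pattern (n=2): 0.25694761 : 0.49990478 : 0.24314761
Convolve the two distributions (both contribute in 2-u steps):
  M: 0.5158×0.25694761 = 0.132534
  M+2: 0.5158×0.49990478 + 0.4842×0.25694761 = 0.382265
  M+4: 0.5158×0.24314761 + 0.4842×0.49990478 = 0.367469
  M+6: 0.4842×0.24314761 = 0.117732
Scale to base peak (0.382265) = 100: 34.67 : 100.00 : 96.13 : 30.80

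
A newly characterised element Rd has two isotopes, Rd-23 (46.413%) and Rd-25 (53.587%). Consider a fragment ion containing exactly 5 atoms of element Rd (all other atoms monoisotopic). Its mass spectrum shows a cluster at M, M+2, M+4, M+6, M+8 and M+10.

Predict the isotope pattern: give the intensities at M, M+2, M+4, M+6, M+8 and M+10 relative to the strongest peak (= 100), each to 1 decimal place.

6.5 : 37.5 : 86.6 : 100.0 : 57.7 : 13.3

The 5 Rd atoms are independent, so intensities follow the terms of (0.46413 + 0.53587)^5.
P(M) = 0.46413^5 = 0.021538
P(M+2) = 5 × 0.46413^4 × 0.53587^1 = 0.124333
P(M+4) = 10 × 0.46413^3 × 0.53587^2 = 0.287103
P(M+6) = 10 × 0.46413^2 × 0.53587^3 = 0.331480
P(M+8) = 5 × 0.46413^1 × 0.53587^4 = 0.191358
P(M+10) = 0.53587^5 = 0.044187
The M+6 peak is largest (0.331480); scaling to 100 gives 6.5 : 37.5 : 86.6 : 100.0 : 57.7 : 13.3.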